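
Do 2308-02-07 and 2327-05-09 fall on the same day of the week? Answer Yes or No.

From Feb 7, 2308 to May 9, 2327 is 7031 days.
7031 mod 7 = 3, so they are different weekdays.
(Feb 7, 2308 is a Friday; May 9, 2327 is a Monday.)

No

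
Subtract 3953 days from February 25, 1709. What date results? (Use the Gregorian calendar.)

April 30, 1698

−366 (one year; includes Feb 29, 1708) → Feb 25, 1708 (3587 left).
−365 (one year) → Feb 25, 1707 (3222 left).
−365 (one year) → Feb 25, 1706 (2857 left).
−365 (one year) → Feb 25, 1705 (2492 left).
−366 (one year; includes Feb 29, 1704) → Feb 25, 1704 (2126 left).
−365 (one year) → Feb 25, 1703 (1761 left).
−365 (one year) → Feb 25, 1702 (1396 left).
−365 (one year) → Feb 25, 1701 (1031 left).
−365 (one year) → Feb 25, 1700 (666 left).
−365 (one year) → Feb 25, 1699 (301 left).
−25 → Jan 31, 1699 (end of Jan, 31 days; 276 left).
−31 → Dec 31, 1698 (end of Dec, 31 days; 245 left).
−31 → Nov 30, 1698 (end of Nov, 30 days; 214 left).
−30 → Oct 31, 1698 (end of Oct, 31 days; 184 left).
−31 → Sep 30, 1698 (end of Sep, 30 days; 153 left).
−30 → Aug 31, 1698 (end of Aug, 31 days; 123 left).
−31 → Jul 31, 1698 (end of Jul, 31 days; 92 left).
−31 → Jun 30, 1698 (end of Jun, 30 days; 61 left).
−30 → May 31, 1698 (end of May, 31 days; 31 left).
−31 → Apr 30, 1698 (end of Apr, 30 days; 0 left).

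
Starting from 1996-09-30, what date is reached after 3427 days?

+365 (one year) → Sep 30, 1997 (3062 left).
+365 (one year) → Sep 30, 1998 (2697 left).
+365 (one year) → Sep 30, 1999 (2332 left).
+366 (one year; includes Feb 29, 2000) → Sep 30, 2000 (1966 left).
+365 (one year) → Sep 30, 2001 (1601 left).
+365 (one year) → Sep 30, 2002 (1236 left).
+365 (one year) → Sep 30, 2003 (871 left).
+366 (one year; includes Feb 29, 2004) → Sep 30, 2004 (505 left).
+365 (one year) → Sep 30, 2005 (140 left).
Sep has 30 days: +1 → Oct 1, 2005 (139 left).
Oct has 31 days: +31 → Nov 1, 2005 (108 left).
Nov has 30 days: +30 → Dec 1, 2005 (78 left).
Dec has 31 days: +31 → Jan 1, 2006 (47 left).
Jan has 31 days: +31 → Feb 1, 2006 (16 left).
+16 → Feb 17, 2006.

February 17, 2006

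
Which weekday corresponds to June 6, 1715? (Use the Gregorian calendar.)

Doomsday rule: the anchor day for the 1700s is Sunday. For year 15: 15÷12 = 1 r 3, and 3÷4 = 0, so 1+3+0 = 4.
Sunday + 4 ≡ Thursday — that's 1715's doomsday.
In June the doomsday date is Jun 6.
Jun 6 is the doomsday itself: Thursday.

Thursday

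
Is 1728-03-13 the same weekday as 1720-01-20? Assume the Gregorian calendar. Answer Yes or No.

From Jan 20, 1720 to Mar 13, 1728 is 2975 days.
2975 mod 7 = 0, so they are the same weekday.
(Jan 20, 1720 is a Saturday; Mar 13, 1728 is a Saturday.)

Yes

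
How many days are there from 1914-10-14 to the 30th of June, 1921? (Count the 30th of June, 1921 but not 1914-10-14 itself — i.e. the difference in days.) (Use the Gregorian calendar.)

Oct 14, 1914 → Oct 14, 1915: 365 days.
Oct 14, 1915 → Oct 14, 1916: 366 days (Feb 29, 1916 is in that span).
Oct 14, 1916 → Oct 14, 1917: 365 days.
Oct 14, 1917 → Oct 14, 1918: 365 days.
Oct 14, 1918 → Oct 14, 1919: 365 days.
Oct 14, 1919 → Oct 14, 1920: 366 days (Feb 29, 1920 is in that span).
Oct 14, 1920 → Nov 14, 1920: 31 days (October has 31).
Nov 14, 1920 → Dec 14, 1920: 30 days (November has 30).
Dec 14, 1920 → Jan 14, 1921: 31 days (December has 31).
Jan 14, 1921 → Feb 14, 1921: 31 days (January has 31).
Feb 14, 1921 → Mar 14, 1921: 28 days (February has 28).
Mar 14, 1921 → Apr 14, 1921: 31 days (March has 31).
Apr 14, 1921 → May 14, 1921: 30 days (April has 30).
May 14, 1921 → Jun 14, 1921: 31 days (May has 31).
Jun 14, 1921 → Jun 30, 1921: 16 days.
Total: 2451 days.

2451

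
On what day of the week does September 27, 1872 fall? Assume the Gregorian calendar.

Doomsday rule: the anchor day for the 1800s is Friday. For year 72: 72÷12 = 6 r 0, and 0÷4 = 0, so 6+0+0 = 6.
Friday + 6 ≡ Thursday — that's 1872's doomsday.
In September the doomsday date is Sep 5.
Sep 27 is 22 days after Sep 5; 22 mod 7 = 1, so Thursday + 1 = Friday.

Friday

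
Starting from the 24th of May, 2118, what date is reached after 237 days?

May has 31 days: +8 → Jun 1, 2118 (229 left).
Jun has 30 days: +30 → Jul 1, 2118 (199 left).
Jul has 31 days: +31 → Aug 1, 2118 (168 left).
Aug has 31 days: +31 → Sep 1, 2118 (137 left).
Sep has 30 days: +30 → Oct 1, 2118 (107 left).
Oct has 31 days: +31 → Nov 1, 2118 (76 left).
Nov has 30 days: +30 → Dec 1, 2118 (46 left).
Dec has 31 days: +31 → Jan 1, 2119 (15 left).
+15 → Jan 16, 2119.

January 16, 2119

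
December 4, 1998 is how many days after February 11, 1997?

661

Feb 11, 1997 → Feb 11, 1998: 365 days.
Feb 11, 1998 → Mar 11, 1998: 28 days (February has 28).
Mar 11, 1998 → Apr 11, 1998: 31 days (March has 31).
Apr 11, 1998 → May 11, 1998: 30 days (April has 30).
May 11, 1998 → Jun 11, 1998: 31 days (May has 31).
Jun 11, 1998 → Jul 11, 1998: 30 days (June has 30).
Jul 11, 1998 → Aug 11, 1998: 31 days (July has 31).
Aug 11, 1998 → Sep 11, 1998: 31 days (August has 31).
Sep 11, 1998 → Oct 11, 1998: 30 days (September has 30).
Oct 11, 1998 → Nov 11, 1998: 31 days (October has 31).
Nov 11, 1998 → Dec 4, 1998: 23 days.
Total: 661 days.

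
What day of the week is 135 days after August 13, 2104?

Friday

First find the weekday of Aug 13, 2104. Doomsday rule: the anchor day for the 2100s is Sunday. For year 04: 4÷12 = 0 r 4, and 4÷4 = 1, so 0+4+1 = 5.
Sunday + 5 ≡ Friday — that's 2104's doomsday.
In August the doomsday date is Aug 8.
Aug 13 is 5 days after Aug 8; 5 mod 7 = 5, so Friday + 5 = Wednesday.
135 mod 7 = 2, so 135 days after a Wednesday is Wednesday + 2 = Friday.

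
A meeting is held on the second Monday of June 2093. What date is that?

June 8, 2093

June 1, 2093 is a Monday.
The first Monday is therefore June 1 (same day).
The second Monday is 1 + 1×7 = June 8.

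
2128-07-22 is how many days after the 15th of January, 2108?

7494

Jan 15, 2108 → Jan 15, 2109: 366 days (Feb 29, 2108 is in that span).
Jan 15, 2109 → Jan 15, 2110: 365 days.
Jan 15, 2110 → Jan 15, 2111: 365 days.
Jan 15, 2111 → Jan 15, 2112: 365 days.
Jan 15, 2112 → Jan 15, 2113: 366 days (Feb 29, 2112 is in that span).
Jan 15, 2113 → Jan 15, 2114: 365 days.
Jan 15, 2114 → Jan 15, 2115: 365 days.
Jan 15, 2115 → Jan 15, 2116: 365 days.
Jan 15, 2116 → Jan 15, 2117: 366 days (Feb 29, 2116 is in that span).
Jan 15, 2117 → Jan 15, 2118: 365 days.
Jan 15, 2118 → Jan 15, 2119: 365 days.
Jan 15, 2119 → Jan 15, 2120: 365 days.
Jan 15, 2120 → Jan 15, 2121: 366 days (Feb 29, 2120 is in that span).
Jan 15, 2121 → Jan 15, 2122: 365 days.
Jan 15, 2122 → Jan 15, 2123: 365 days.
Jan 15, 2123 → Jan 15, 2124: 365 days.
Jan 15, 2124 → Jan 15, 2125: 366 days (Feb 29, 2124 is in that span).
Jan 15, 2125 → Jan 15, 2126: 365 days.
Jan 15, 2126 → Jan 15, 2127: 365 days.
Jan 15, 2127 → Jan 15, 2128: 365 days.
Jan 15, 2128 → Feb 15, 2128: 31 days (January has 31).
Feb 15, 2128 → Mar 15, 2128: 29 days (February has 29).
Mar 15, 2128 → Apr 15, 2128: 31 days (March has 31).
Apr 15, 2128 → May 15, 2128: 30 days (April has 30).
May 15, 2128 → Jun 15, 2128: 31 days (May has 31).
Jun 15, 2128 → Jul 15, 2128: 30 days (June has 30).
Jul 15, 2128 → Jul 22, 2128: 7 days.
Total: 7494 days.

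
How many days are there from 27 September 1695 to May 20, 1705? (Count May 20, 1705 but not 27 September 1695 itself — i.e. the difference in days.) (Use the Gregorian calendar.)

Sep 27, 1695 → Sep 27, 1696: 366 days (Feb 29, 1696 is in that span).
Sep 27, 1696 → Sep 27, 1697: 365 days.
Sep 27, 1697 → Sep 27, 1698: 365 days.
Sep 27, 1698 → Sep 27, 1699: 365 days.
Sep 27, 1699 → Sep 27, 1700: 365 days.
Sep 27, 1700 → Sep 27, 1701: 365 days.
Sep 27, 1701 → Sep 27, 1702: 365 days.
Sep 27, 1702 → Sep 27, 1703: 365 days.
Sep 27, 1703 → Sep 27, 1704: 366 days (Feb 29, 1704 is in that span).
Sep 27, 1704 → Oct 27, 1704: 30 days (September has 30).
Oct 27, 1704 → Nov 27, 1704: 31 days (October has 31).
Nov 27, 1704 → Dec 27, 1704: 30 days (November has 30).
Dec 27, 1704 → Jan 27, 1705: 31 days (December has 31).
Jan 27, 1705 → Feb 27, 1705: 31 days (January has 31).
Feb 27, 1705 → Mar 27, 1705: 28 days (February has 28).
Mar 27, 1705 → Apr 27, 1705: 31 days (March has 31).
Apr 27, 1705 → May 20, 1705: 23 days.
Total: 3522 days.

3522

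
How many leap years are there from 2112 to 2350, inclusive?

58

Multiples of 4 in [2112,2350]: 60.
Of those, multiples of 100: 2 (not leap unless ÷400).
Multiples of 400: 0.
Leap years = 60 − 2 + 0 = 58.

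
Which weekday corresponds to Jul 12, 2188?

Saturday

January 1, 2188 is a Tuesday.
Jan 1, 2188 → Feb 1, 2188: 31 days (January has 31).
Feb 1, 2188 → Mar 1, 2188: 29 days (February has 29).
Mar 1, 2188 → Apr 1, 2188: 31 days (March has 31).
Apr 1, 2188 → May 1, 2188: 30 days (April has 30).
May 1, 2188 → Jun 1, 2188: 31 days (May has 31).
Jun 1, 2188 → Jul 1, 2188: 30 days (June has 30).
Jul 1, 2188 → Jul 12, 2188: 11 days.
Total: 193 days.
193 mod 7 = 4, so Tuesday + 4 = Saturday.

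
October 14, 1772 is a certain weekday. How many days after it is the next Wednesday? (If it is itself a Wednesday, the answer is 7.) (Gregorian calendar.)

7

Oct 14, 1772 is a Wednesday.
From Wednesday to the next Wednesday is 7 days.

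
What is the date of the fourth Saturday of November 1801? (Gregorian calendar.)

November 1, 1801 is a Sunday.
The first Saturday is therefore November 7 (6 days later).
The fourth Saturday is 7 + 3×7 = November 28.

November 28, 1801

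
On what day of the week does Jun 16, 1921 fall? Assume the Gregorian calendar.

Doomsday rule: the anchor day for the 1900s is Wednesday. For year 21: 21÷12 = 1 r 9, and 9÷4 = 2, so 1+9+2 = 12.
Wednesday + 12 ≡ Monday — that's 1921's doomsday.
In June the doomsday date is Jun 6.
Jun 16 is 10 days after Jun 6; 10 mod 7 = 3, so Monday + 3 = Thursday.

Thursday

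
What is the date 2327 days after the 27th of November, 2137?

April 11, 2144

+365 (one year) → Nov 27, 2138 (1962 left).
+365 (one year) → Nov 27, 2139 (1597 left).
+366 (one year; includes Feb 29, 2140) → Nov 27, 2140 (1231 left).
+365 (one year) → Nov 27, 2141 (866 left).
+365 (one year) → Nov 27, 2142 (501 left).
+365 (one year) → Nov 27, 2143 (136 left).
Nov has 30 days: +4 → Dec 1, 2143 (132 left).
Dec has 31 days: +31 → Jan 1, 2144 (101 left).
Jan has 31 days: +31 → Feb 1, 2144 (70 left).
Feb has 29 days: +29 → Mar 1, 2144 (41 left).
Mar has 31 days: +31 → Apr 1, 2144 (10 left).
+10 → Apr 11, 2144.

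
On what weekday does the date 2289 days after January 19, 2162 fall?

First find the weekday of Jan 19, 2162. Doomsday rule: the anchor day for the 2100s is Sunday. For year 62: 62÷12 = 5 r 2, and 2÷4 = 0, so 5+2+0 = 7.
Sunday + 7 ≡ Sunday — that's 2162's doomsday.
In January the doomsday date is Jan 3 (2162 is not a leap year).
Jan 19 is 16 days after Jan 3; 16 mod 7 = 2, so Sunday + 2 = Tuesday.
2289 mod 7 = 0, so 2289 days after a Tuesday is Tuesday + 0 = Tuesday.

Tuesday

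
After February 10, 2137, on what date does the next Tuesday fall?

February 12, 2137

Feb 10, 2137 is a Sunday.
From Sunday to the next Tuesday is 2 days.
Feb 10, 2137 + 2 = Feb 12, 2137.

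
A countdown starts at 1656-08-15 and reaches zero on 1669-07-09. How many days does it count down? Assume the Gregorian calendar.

4711

Aug 15, 1656 → Aug 15, 1657: 365 days.
Aug 15, 1657 → Aug 15, 1658: 365 days.
Aug 15, 1658 → Aug 15, 1659: 365 days.
Aug 15, 1659 → Aug 15, 1660: 366 days (Feb 29, 1660 is in that span).
Aug 15, 1660 → Aug 15, 1661: 365 days.
Aug 15, 1661 → Aug 15, 1662: 365 days.
Aug 15, 1662 → Aug 15, 1663: 365 days.
Aug 15, 1663 → Aug 15, 1664: 366 days (Feb 29, 1664 is in that span).
Aug 15, 1664 → Aug 15, 1665: 365 days.
Aug 15, 1665 → Aug 15, 1666: 365 days.
Aug 15, 1666 → Aug 15, 1667: 365 days.
Aug 15, 1667 → Aug 15, 1668: 366 days (Feb 29, 1668 is in that span).
Aug 15, 1668 → Sep 15, 1668: 31 days (August has 31).
Sep 15, 1668 → Oct 15, 1668: 30 days (September has 30).
Oct 15, 1668 → Nov 15, 1668: 31 days (October has 31).
Nov 15, 1668 → Dec 15, 1668: 30 days (November has 30).
Dec 15, 1668 → Jan 15, 1669: 31 days (December has 31).
Jan 15, 1669 → Feb 15, 1669: 31 days (January has 31).
Feb 15, 1669 → Mar 15, 1669: 28 days (February has 28).
Mar 15, 1669 → Apr 15, 1669: 31 days (March has 31).
Apr 15, 1669 → May 15, 1669: 30 days (April has 30).
May 15, 1669 → Jun 15, 1669: 31 days (May has 31).
Jun 15, 1669 → Jul 9, 1669: 24 days.
Total: 4711 days.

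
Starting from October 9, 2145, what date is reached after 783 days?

December 1, 2147

+365 (one year) → Oct 9, 2146 (418 left).
+365 (one year) → Oct 9, 2147 (53 left).
Oct has 31 days: +23 → Nov 1, 2147 (30 left).
Nov has 30 days: +30 → Dec 1, 2147 (0 left).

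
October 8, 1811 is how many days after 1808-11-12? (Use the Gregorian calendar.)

Nov 12, 1808 → Nov 12, 1809: 365 days.
Nov 12, 1809 → Nov 12, 1810: 365 days.
Nov 12, 1810 → Dec 12, 1810: 30 days (November has 30).
Dec 12, 1810 → Jan 12, 1811: 31 days (December has 31).
Jan 12, 1811 → Feb 12, 1811: 31 days (January has 31).
Feb 12, 1811 → Mar 12, 1811: 28 days (February has 28).
Mar 12, 1811 → Apr 12, 1811: 31 days (March has 31).
Apr 12, 1811 → May 12, 1811: 30 days (April has 30).
May 12, 1811 → Jun 12, 1811: 31 days (May has 31).
Jun 12, 1811 → Jul 12, 1811: 30 days (June has 30).
Jul 12, 1811 → Aug 12, 1811: 31 days (July has 31).
Aug 12, 1811 → Sep 12, 1811: 31 days (August has 31).
Sep 12, 1811 → Oct 8, 1811: 26 days.
Total: 1060 days.

1060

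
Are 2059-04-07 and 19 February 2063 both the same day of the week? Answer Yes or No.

From Apr 7, 2059 to Feb 19, 2063 is 1414 days.
1414 mod 7 = 0, so they are the same weekday.
(Apr 7, 2059 is a Monday; Feb 19, 2063 is a Monday.)

Yes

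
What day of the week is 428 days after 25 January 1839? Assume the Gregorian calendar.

First find the weekday of Jan 25, 1839. Doomsday rule: the anchor day for the 1800s is Friday. For year 39: 39÷12 = 3 r 3, and 3÷4 = 0, so 3+3+0 = 6.
Friday + 6 ≡ Thursday — that's 1839's doomsday.
In January the doomsday date is Jan 3 (1839 is not a leap year).
Jan 25 is 22 days after Jan 3; 22 mod 7 = 1, so Thursday + 1 = Friday.
428 mod 7 = 1, so 428 days after a Friday is Friday + 1 = Saturday.

Saturday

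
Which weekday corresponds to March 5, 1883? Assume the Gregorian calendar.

Doomsday rule: the anchor day for the 1800s is Friday. For year 83: 83÷12 = 6 r 11, and 11÷4 = 2, so 6+11+2 = 19.
Friday + 19 ≡ Wednesday — that's 1883's doomsday.
In March the doomsday date is Mar 14.
Mar 5 is 9 days before Mar 14; 9 mod 7 = 2, so Wednesday − 2 = Monday.

Monday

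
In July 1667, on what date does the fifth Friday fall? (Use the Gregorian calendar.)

July 29, 1667

July 1, 1667 is a Friday.
The first Friday is therefore July 1 (same day).
The fifth Friday is 1 + 4×7 = July 29.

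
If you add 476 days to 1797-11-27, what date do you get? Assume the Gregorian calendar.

+365 (one year) → Nov 27, 1798 (111 left).
Nov has 30 days: +4 → Dec 1, 1798 (107 left).
Dec has 31 days: +31 → Jan 1, 1799 (76 left).
Jan has 31 days: +31 → Feb 1, 1799 (45 left).
Feb has 28 days: +28 → Mar 1, 1799 (17 left).
+17 → Mar 18, 1799.

March 18, 1799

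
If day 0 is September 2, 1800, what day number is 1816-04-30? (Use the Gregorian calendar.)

5719

Sep 2, 1800 → Sep 2, 1801: 365 days.
Sep 2, 1801 → Sep 2, 1802: 365 days.
Sep 2, 1802 → Sep 2, 1803: 365 days.
Sep 2, 1803 → Sep 2, 1804: 366 days (Feb 29, 1804 is in that span).
Sep 2, 1804 → Sep 2, 1805: 365 days.
Sep 2, 1805 → Sep 2, 1806: 365 days.
Sep 2, 1806 → Sep 2, 1807: 365 days.
Sep 2, 1807 → Sep 2, 1808: 366 days (Feb 29, 1808 is in that span).
Sep 2, 1808 → Sep 2, 1809: 365 days.
Sep 2, 1809 → Sep 2, 1810: 365 days.
Sep 2, 1810 → Sep 2, 1811: 365 days.
Sep 2, 1811 → Sep 2, 1812: 366 days (Feb 29, 1812 is in that span).
Sep 2, 1812 → Sep 2, 1813: 365 days.
Sep 2, 1813 → Sep 2, 1814: 365 days.
Sep 2, 1814 → Sep 2, 1815: 365 days.
Sep 2, 1815 → Oct 2, 1815: 30 days (September has 30).
Oct 2, 1815 → Nov 2, 1815: 31 days (October has 31).
Nov 2, 1815 → Dec 2, 1815: 30 days (November has 30).
Dec 2, 1815 → Jan 2, 1816: 31 days (December has 31).
Jan 2, 1816 → Feb 2, 1816: 31 days (January has 31).
Feb 2, 1816 → Mar 2, 1816: 29 days (February has 29).
Mar 2, 1816 → Apr 2, 1816: 31 days (March has 31).
Apr 2, 1816 → Apr 30, 1816: 28 days.
Total: 5719 days.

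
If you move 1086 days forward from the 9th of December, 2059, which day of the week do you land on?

First find the weekday of Dec 9, 2059. Doomsday rule: the anchor day for the 2000s is Tuesday. For year 59: 59÷12 = 4 r 11, and 11÷4 = 2, so 4+11+2 = 17.
Tuesday + 17 ≡ Friday — that's 2059's doomsday.
In December the doomsday date is Dec 12.
Dec 9 is 3 days before Dec 12; 3 mod 7 = 3, so Friday − 3 = Tuesday.
1086 mod 7 = 1, so 1086 days after a Tuesday is Tuesday + 1 = Wednesday.

Wednesday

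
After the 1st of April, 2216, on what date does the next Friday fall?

Apr 1, 2216 is a Monday.
From Monday to the next Friday is 4 days.
Apr 1, 2216 + 4 = Apr 5, 2216.

April 5, 2216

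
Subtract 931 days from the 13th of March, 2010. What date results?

−365 (one year) → Mar 13, 2009 (566 left).
−365 (one year) → Mar 13, 2008 (201 left).
−13 → Feb 29, 2008 (end of Feb, 29 days; 188 left).
−29 → Jan 31, 2008 (end of Jan, 31 days; 159 left).
−31 → Dec 31, 2007 (end of Dec, 31 days; 128 left).
−31 → Nov 30, 2007 (end of Nov, 30 days; 97 left).
−30 → Oct 31, 2007 (end of Oct, 31 days; 67 left).
−31 → Sep 30, 2007 (end of Sep, 30 days; 36 left).
−30 → Aug 31, 2007 (end of Aug, 31 days; 6 left).
−6 → Aug 25, 2007.

August 25, 2007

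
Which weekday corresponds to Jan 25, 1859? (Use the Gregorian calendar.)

Doomsday rule: the anchor day for the 1800s is Friday. For year 59: 59÷12 = 4 r 11, and 11÷4 = 2, so 4+11+2 = 17.
Friday + 17 ≡ Monday — that's 1859's doomsday.
In January the doomsday date is Jan 3 (1859 is not a leap year).
Jan 25 is 22 days after Jan 3; 22 mod 7 = 1, so Monday + 1 = Tuesday.

Tuesday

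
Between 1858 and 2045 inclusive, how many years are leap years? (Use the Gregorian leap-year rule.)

Multiples of 4 in [1858,2045]: 47.
Of those, multiples of 100: 2 (not leap unless ÷400).
Multiples of 400: 1.
Leap years = 47 − 2 + 1 = 46.

46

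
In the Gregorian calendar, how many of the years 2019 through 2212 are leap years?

Multiples of 4 in [2019,2212]: 49.
Of those, multiples of 100: 2 (not leap unless ÷400).
Multiples of 400: 0.
Leap years = 49 − 2 + 0 = 47.

47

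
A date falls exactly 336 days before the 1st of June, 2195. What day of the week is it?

First find the weekday of Jun 1, 2195. Doomsday rule: the anchor day for the 2100s is Sunday. For year 95: 95÷12 = 7 r 11, and 11÷4 = 2, so 7+11+2 = 20.
Sunday + 20 ≡ Saturday — that's 2195's doomsday.
In June the doomsday date is Jun 6.
Jun 1 is 5 days before Jun 6; 5 mod 7 = 5, so Saturday − 5 = Monday.
336 mod 7 = 0, so 336 days before a Monday is Monday − 0 = Monday.

Monday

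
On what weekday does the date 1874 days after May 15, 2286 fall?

Thursday

First find the weekday of May 15, 2286. Doomsday rule: the anchor day for the 2200s is Friday. For year 86: 86÷12 = 7 r 2, and 2÷4 = 0, so 7+2+0 = 9.
Friday + 9 ≡ Sunday — that's 2286's doomsday.
In May the doomsday date is May 9.
May 15 is 6 days after May 9; 6 mod 7 = 6, so Sunday + 6 = Saturday.
1874 mod 7 = 5, so 1874 days after a Saturday is Saturday + 5 = Thursday.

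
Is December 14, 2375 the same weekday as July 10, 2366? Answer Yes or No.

Yes

From Jul 10, 2366 to Dec 14, 2375 is 3444 days.
3444 mod 7 = 0, so they are the same weekday.
(Jul 10, 2366 is a Sunday; Dec 14, 2375 is a Sunday.)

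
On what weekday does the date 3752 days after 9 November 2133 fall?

First find the weekday of Nov 9, 2133. Doomsday rule: the anchor day for the 2100s is Sunday. For year 33: 33÷12 = 2 r 9, and 9÷4 = 2, so 2+9+2 = 13.
Sunday + 13 ≡ Saturday — that's 2133's doomsday.
In November the doomsday date is Nov 7.
Nov 9 is 2 days after Nov 7; 2 mod 7 = 2, so Saturday + 2 = Monday.
3752 mod 7 = 0, so 3752 days after a Monday is Monday + 0 = Monday.

Monday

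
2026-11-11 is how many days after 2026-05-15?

180

May 15, 2026 → Jun 15, 2026: 31 days (May has 31).
Jun 15, 2026 → Jul 15, 2026: 30 days (June has 30).
Jul 15, 2026 → Aug 15, 2026: 31 days (July has 31).
Aug 15, 2026 → Sep 15, 2026: 31 days (August has 31).
Sep 15, 2026 → Oct 15, 2026: 30 days (September has 30).
Oct 15, 2026 → Nov 11, 2026: 27 days.
Total: 180 days.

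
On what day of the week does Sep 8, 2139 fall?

Doomsday rule: the anchor day for the 2100s is Sunday. For year 39: 39÷12 = 3 r 3, and 3÷4 = 0, so 3+3+0 = 6.
Sunday + 6 ≡ Saturday — that's 2139's doomsday.
In September the doomsday date is Sep 5.
Sep 8 is 3 days after Sep 5; 3 mod 7 = 3, so Saturday + 3 = Tuesday.

Tuesday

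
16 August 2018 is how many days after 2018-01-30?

198

Jan 30, 2018 → Feb 28, 2018: 29 days (January has 31).
Feb 28, 2018 → Mar 28, 2018: 28 days (February has 28).
Mar 28, 2018 → Apr 28, 2018: 31 days (March has 31).
Apr 28, 2018 → May 28, 2018: 30 days (April has 30).
May 28, 2018 → Jun 28, 2018: 31 days (May has 31).
Jun 28, 2018 → Jul 28, 2018: 30 days (June has 30).
Jul 28, 2018 → Aug 16, 2018: 19 days.
Total: 198 days.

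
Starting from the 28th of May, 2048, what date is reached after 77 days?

August 13, 2048

May has 31 days: +4 → Jun 1, 2048 (73 left).
Jun has 30 days: +30 → Jul 1, 2048 (43 left).
Jul has 31 days: +31 → Aug 1, 2048 (12 left).
+12 → Aug 13, 2048.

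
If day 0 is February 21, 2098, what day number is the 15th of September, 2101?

1301

Feb 21, 2098 → Feb 21, 2099: 365 days.
Feb 21, 2099 → Feb 21, 2100: 365 days.
Feb 21, 2100 → Feb 21, 2101: 365 days.
Feb 21, 2101 → Mar 21, 2101: 28 days (February has 28).
Mar 21, 2101 → Apr 21, 2101: 31 days (March has 31).
Apr 21, 2101 → May 21, 2101: 30 days (April has 30).
May 21, 2101 → Jun 21, 2101: 31 days (May has 31).
Jun 21, 2101 → Jul 21, 2101: 30 days (June has 30).
Jul 21, 2101 → Aug 21, 2101: 31 days (July has 31).
Aug 21, 2101 → Sep 15, 2101: 25 days.
Total: 1301 days.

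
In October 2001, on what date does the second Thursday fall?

October 11, 2001

October 1, 2001 is a Monday.
The first Thursday is therefore October 4 (3 days later).
The second Thursday is 4 + 1×7 = October 11.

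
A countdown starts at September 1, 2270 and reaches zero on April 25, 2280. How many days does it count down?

3524

Sep 1, 2270 → Sep 1, 2271: 365 days.
Sep 1, 2271 → Sep 1, 2272: 366 days (Feb 29, 2272 is in that span).
Sep 1, 2272 → Sep 1, 2273: 365 days.
Sep 1, 2273 → Sep 1, 2274: 365 days.
Sep 1, 2274 → Sep 1, 2275: 365 days.
Sep 1, 2275 → Sep 1, 2276: 366 days (Feb 29, 2276 is in that span).
Sep 1, 2276 → Sep 1, 2277: 365 days.
Sep 1, 2277 → Sep 1, 2278: 365 days.
Sep 1, 2278 → Sep 1, 2279: 365 days.
Sep 1, 2279 → Oct 1, 2279: 30 days (September has 30).
Oct 1, 2279 → Nov 1, 2279: 31 days (October has 31).
Nov 1, 2279 → Dec 1, 2279: 30 days (November has 30).
Dec 1, 2279 → Jan 1, 2280: 31 days (December has 31).
Jan 1, 2280 → Feb 1, 2280: 31 days (January has 31).
Feb 1, 2280 → Mar 1, 2280: 29 days (February has 29).
Mar 1, 2280 → Apr 1, 2280: 31 days (March has 31).
Apr 1, 2280 → Apr 25, 2280: 24 days.
Total: 3524 days.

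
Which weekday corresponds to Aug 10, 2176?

Saturday

Doomsday rule: the anchor day for the 2100s is Sunday. For year 76: 76÷12 = 6 r 4, and 4÷4 = 1, so 6+4+1 = 11.
Sunday + 11 ≡ Thursday — that's 2176's doomsday.
In August the doomsday date is Aug 8.
Aug 10 is 2 days after Aug 8; 2 mod 7 = 2, so Thursday + 2 = Saturday.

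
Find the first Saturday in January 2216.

January 1, 2216 is a Monday.
The first Saturday is therefore January 6 (5 days later).

January 6, 2216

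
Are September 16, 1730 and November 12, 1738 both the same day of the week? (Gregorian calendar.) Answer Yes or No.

No

From Sep 16, 1730 to Nov 12, 1738 is 2979 days.
2979 mod 7 = 4, so they are different weekdays.
(Sep 16, 1730 is a Saturday; Nov 12, 1738 is a Wednesday.)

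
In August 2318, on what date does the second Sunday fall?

August 1, 2318 is a Thursday.
The first Sunday is therefore August 4 (3 days later).
The second Sunday is 4 + 1×7 = August 11.

August 11, 2318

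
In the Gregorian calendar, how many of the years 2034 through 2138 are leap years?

Multiples of 4 in [2034,2138]: 26.
Of those, multiples of 100: 1 (not leap unless ÷400).
Multiples of 400: 0.
Leap years = 26 − 1 + 0 = 25.

25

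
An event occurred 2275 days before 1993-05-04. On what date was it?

−365 (one year) → May 4, 1992 (1910 left).
−366 (one year; includes Feb 29, 1992) → May 4, 1991 (1544 left).
−365 (one year) → May 4, 1990 (1179 left).
−365 (one year) → May 4, 1989 (814 left).
−365 (one year) → May 4, 1988 (449 left).
−366 (one year; includes Feb 29, 1988) → May 4, 1987 (83 left).
−4 → Apr 30, 1987 (end of Apr, 30 days; 79 left).
−30 → Mar 31, 1987 (end of Mar, 31 days; 49 left).
−31 → Feb 28, 1987 (end of Feb, 28 days; 18 left).
−18 → Feb 10, 1987.

February 10, 1987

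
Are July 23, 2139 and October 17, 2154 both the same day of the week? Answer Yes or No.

Yes

From Jul 23, 2139 to Oct 17, 2154 is 5565 days.
5565 mod 7 = 0, so they are the same weekday.
(Jul 23, 2139 is a Thursday; Oct 17, 2154 is a Thursday.)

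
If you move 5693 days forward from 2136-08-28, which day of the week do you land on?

First find the weekday of Aug 28, 2136. Doomsday rule: the anchor day for the 2100s is Sunday. For year 36: 36÷12 = 3 r 0, and 0÷4 = 0, so 3+0+0 = 3.
Sunday + 3 ≡ Wednesday — that's 2136's doomsday.
In August the doomsday date is Aug 8.
Aug 28 is 20 days after Aug 8; 20 mod 7 = 6, so Wednesday + 6 = Tuesday.
5693 mod 7 = 2, so 5693 days after a Tuesday is Tuesday + 2 = Thursday.

Thursday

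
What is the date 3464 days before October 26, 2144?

May 3, 2135

−366 (one year; includes Feb 29, 2144) → Oct 26, 2143 (3098 left).
−365 (one year) → Oct 26, 2142 (2733 left).
−365 (one year) → Oct 26, 2141 (2368 left).
−365 (one year) → Oct 26, 2140 (2003 left).
−366 (one year; includes Feb 29, 2140) → Oct 26, 2139 (1637 left).
−365 (one year) → Oct 26, 2138 (1272 left).
−365 (one year) → Oct 26, 2137 (907 left).
−365 (one year) → Oct 26, 2136 (542 left).
−366 (one year; includes Feb 29, 2136) → Oct 26, 2135 (176 left).
−26 → Sep 30, 2135 (end of Sep, 30 days; 150 left).
−30 → Aug 31, 2135 (end of Aug, 31 days; 120 left).
−31 → Jul 31, 2135 (end of Jul, 31 days; 89 left).
−31 → Jun 30, 2135 (end of Jun, 30 days; 58 left).
−30 → May 31, 2135 (end of May, 31 days; 28 left).
−28 → May 3, 2135.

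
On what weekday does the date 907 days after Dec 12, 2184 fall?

Dec 12, 2184 is a Sunday.
907 mod 7 = 4, so 907 days after a Sunday is Sunday + 4 = Thursday.

Thursday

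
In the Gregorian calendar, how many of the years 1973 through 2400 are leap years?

Multiples of 4 in [1973,2400]: 107.
Of those, multiples of 100: 5 (not leap unless ÷400).
Multiples of 400: 2.
Leap years = 107 − 5 + 2 = 104.

104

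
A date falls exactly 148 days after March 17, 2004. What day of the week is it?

First find the weekday of Mar 17, 2004. Doomsday rule: the anchor day for the 2000s is Tuesday. For year 04: 4÷12 = 0 r 4, and 4÷4 = 1, so 0+4+1 = 5.
Tuesday + 5 ≡ Sunday — that's 2004's doomsday.
In March the doomsday date is Mar 14.
Mar 17 is 3 days after Mar 14; 3 mod 7 = 3, so Sunday + 3 = Wednesday.
148 mod 7 = 1, so 148 days after a Wednesday is Wednesday + 1 = Thursday.

Thursday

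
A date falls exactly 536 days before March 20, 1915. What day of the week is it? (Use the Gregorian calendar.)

Mar 20, 1915 is a Saturday.
536 mod 7 = 4, so 536 days before a Saturday is Saturday − 4 = Tuesday.

Tuesday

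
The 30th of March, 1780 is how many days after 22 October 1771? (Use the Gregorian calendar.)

3082

Oct 22, 1771 → Oct 22, 1772: 366 days (Feb 29, 1772 is in that span).
Oct 22, 1772 → Oct 22, 1773: 365 days.
Oct 22, 1773 → Oct 22, 1774: 365 days.
Oct 22, 1774 → Oct 22, 1775: 365 days.
Oct 22, 1775 → Oct 22, 1776: 366 days (Feb 29, 1776 is in that span).
Oct 22, 1776 → Oct 22, 1777: 365 days.
Oct 22, 1777 → Oct 22, 1778: 365 days.
Oct 22, 1778 → Oct 22, 1779: 365 days.
Oct 22, 1779 → Nov 22, 1779: 31 days (October has 31).
Nov 22, 1779 → Dec 22, 1779: 30 days (November has 30).
Dec 22, 1779 → Jan 22, 1780: 31 days (December has 31).
Jan 22, 1780 → Feb 22, 1780: 31 days (January has 31).
Feb 22, 1780 → Mar 22, 1780: 29 days (February has 29).
Mar 22, 1780 → Mar 30, 1780: 8 days.
Total: 3082 days.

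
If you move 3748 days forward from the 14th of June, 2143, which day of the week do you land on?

Monday

First find the weekday of Jun 14, 2143. Doomsday rule: the anchor day for the 2100s is Sunday. For year 43: 43÷12 = 3 r 7, and 7÷4 = 1, so 3+7+1 = 11.
Sunday + 11 ≡ Thursday — that's 2143's doomsday.
In June the doomsday date is Jun 6.
Jun 14 is 8 days after Jun 6; 8 mod 7 = 1, so Thursday + 1 = Friday.
3748 mod 7 = 3, so 3748 days after a Friday is Friday + 3 = Monday.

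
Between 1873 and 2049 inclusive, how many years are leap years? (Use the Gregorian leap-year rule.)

Multiples of 4 in [1873,2049]: 44.
Of those, multiples of 100: 2 (not leap unless ÷400).
Multiples of 400: 1.
Leap years = 44 − 2 + 1 = 43.

43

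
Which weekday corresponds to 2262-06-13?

Friday

Doomsday rule: the anchor day for the 2200s is Friday. For year 62: 62÷12 = 5 r 2, and 2÷4 = 0, so 5+2+0 = 7.
Friday + 7 ≡ Friday — that's 2262's doomsday.
In June the doomsday date is Jun 6.
Jun 13 is 7 days after Jun 6; 7 mod 7 = 0, so Friday + 0 = Friday.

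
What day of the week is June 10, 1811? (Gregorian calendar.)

January 1, 1811 is a Tuesday.
Jan 1, 1811 → Feb 1, 1811: 31 days (January has 31).
Feb 1, 1811 → Mar 1, 1811: 28 days (February has 28).
Mar 1, 1811 → Apr 1, 1811: 31 days (March has 31).
Apr 1, 1811 → May 1, 1811: 30 days (April has 30).
May 1, 1811 → Jun 1, 1811: 31 days (May has 31).
Jun 1, 1811 → Jun 10, 1811: 9 days.
Total: 160 days.
160 mod 7 = 6, so Tuesday + 6 = Monday.

Monday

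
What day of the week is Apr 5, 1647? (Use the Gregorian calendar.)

Doomsday rule: the anchor day for the 1600s is Tuesday. For year 47: 47÷12 = 3 r 11, and 11÷4 = 2, so 3+11+2 = 16.
Tuesday + 16 ≡ Thursday — that's 1647's doomsday.
In April the doomsday date is Apr 4.
Apr 5 is 1 day after Apr 4; 1 mod 7 = 1, so Thursday + 1 = Friday.

Friday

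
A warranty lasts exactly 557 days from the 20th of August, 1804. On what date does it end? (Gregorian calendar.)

February 28, 1806

+365 (one year) → Aug 20, 1805 (192 left).
Aug has 31 days: +12 → Sep 1, 1805 (180 left).
Sep has 30 days: +30 → Oct 1, 1805 (150 left).
Oct has 31 days: +31 → Nov 1, 1805 (119 left).
Nov has 30 days: +30 → Dec 1, 1805 (89 left).
Dec has 31 days: +31 → Jan 1, 1806 (58 left).
Jan has 31 days: +31 → Feb 1, 1806 (27 left).
+27 → Feb 28, 1806.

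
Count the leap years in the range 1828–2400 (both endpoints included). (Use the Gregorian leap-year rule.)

140

Multiples of 4 in [1828,2400]: 144.
Of those, multiples of 100: 6 (not leap unless ÷400).
Multiples of 400: 2.
Leap years = 144 − 6 + 2 = 140.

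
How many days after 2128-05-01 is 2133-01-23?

May 1, 2128 → May 1, 2129: 365 days.
May 1, 2129 → May 1, 2130: 365 days.
May 1, 2130 → May 1, 2131: 365 days.
May 1, 2131 → May 1, 2132: 366 days (Feb 29, 2132 is in that span).
May 1, 2132 → Jun 1, 2132: 31 days (May has 31).
Jun 1, 2132 → Jul 1, 2132: 30 days (June has 30).
Jul 1, 2132 → Aug 1, 2132: 31 days (July has 31).
Aug 1, 2132 → Sep 1, 2132: 31 days (August has 31).
Sep 1, 2132 → Oct 1, 2132: 30 days (September has 30).
Oct 1, 2132 → Nov 1, 2132: 31 days (October has 31).
Nov 1, 2132 → Dec 1, 2132: 30 days (November has 30).
Dec 1, 2132 → Jan 1, 2133: 31 days (December has 31).
Jan 1, 2133 → Jan 23, 2133: 22 days.
Total: 1728 days.

1728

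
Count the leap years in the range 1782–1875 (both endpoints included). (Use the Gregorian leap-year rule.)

Multiples of 4 in [1782,1875]: 23.
Of those, multiples of 100: 1 (not leap unless ÷400).
Multiples of 400: 0.
Leap years = 23 − 1 + 0 = 22.

22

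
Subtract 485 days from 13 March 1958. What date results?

November 13, 1956

−365 (one year) → Mar 13, 1957 (120 left).
−13 → Feb 28, 1957 (end of Feb, 28 days; 107 left).
−28 → Jan 31, 1957 (end of Jan, 31 days; 79 left).
−31 → Dec 31, 1956 (end of Dec, 31 days; 48 left).
−31 → Nov 30, 1956 (end of Nov, 30 days; 17 left).
−17 → Nov 13, 1956.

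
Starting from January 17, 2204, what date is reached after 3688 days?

February 21, 2214

+366 (one year; includes Feb 29, 2204) → Jan 17, 2205 (3322 left).
+365 (one year) → Jan 17, 2206 (2957 left).
+365 (one year) → Jan 17, 2207 (2592 left).
+365 (one year) → Jan 17, 2208 (2227 left).
+366 (one year; includes Feb 29, 2208) → Jan 17, 2209 (1861 left).
+365 (one year) → Jan 17, 2210 (1496 left).
+365 (one year) → Jan 17, 2211 (1131 left).
+365 (one year) → Jan 17, 2212 (766 left).
+366 (one year; includes Feb 29, 2212) → Jan 17, 2213 (400 left).
Jan has 31 days: +15 → Feb 1, 2213 (385 left).
Feb has 28 days: +28 → Mar 1, 2213 (357 left).
Mar has 31 days: +31 → Apr 1, 2213 (326 left).
Apr has 30 days: +30 → May 1, 2213 (296 left).
May has 31 days: +31 → Jun 1, 2213 (265 left).
Jun has 30 days: +30 → Jul 1, 2213 (235 left).
Jul has 31 days: +31 → Aug 1, 2213 (204 left).
Aug has 31 days: +31 → Sep 1, 2213 (173 left).
Sep has 30 days: +30 → Oct 1, 2213 (143 left).
Oct has 31 days: +31 → Nov 1, 2213 (112 left).
Nov has 30 days: +30 → Dec 1, 2213 (82 left).
Dec has 31 days: +31 → Jan 1, 2214 (51 left).
Jan has 31 days: +31 → Feb 1, 2214 (20 left).
+20 → Feb 21, 2214.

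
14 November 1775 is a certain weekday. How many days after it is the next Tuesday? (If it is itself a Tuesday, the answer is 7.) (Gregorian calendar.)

7

Nov 14, 1775 is a Tuesday.
From Tuesday to the next Tuesday is 7 days.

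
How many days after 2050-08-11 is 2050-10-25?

Aug 11, 2050 → Sep 11, 2050: 31 days (August has 31).
Sep 11, 2050 → Oct 11, 2050: 30 days (September has 30).
Oct 11, 2050 → Oct 25, 2050: 14 days.
Total: 75 days.

75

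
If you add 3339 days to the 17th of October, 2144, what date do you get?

+365 (one year) → Oct 17, 2145 (2974 left).
+365 (one year) → Oct 17, 2146 (2609 left).
+365 (one year) → Oct 17, 2147 (2244 left).
+366 (one year; includes Feb 29, 2148) → Oct 17, 2148 (1878 left).
+365 (one year) → Oct 17, 2149 (1513 left).
+365 (one year) → Oct 17, 2150 (1148 left).
+365 (one year) → Oct 17, 2151 (783 left).
+366 (one year; includes Feb 29, 2152) → Oct 17, 2152 (417 left).
+365 (one year) → Oct 17, 2153 (52 left).
Oct has 31 days: +15 → Nov 1, 2153 (37 left).
Nov has 30 days: +30 → Dec 1, 2153 (7 left).
+7 → Dec 8, 2153.

December 8, 2153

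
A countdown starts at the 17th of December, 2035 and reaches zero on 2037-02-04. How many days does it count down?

Dec 17, 2035 → Dec 17, 2036: 366 days (Feb 29, 2036 is in that span).
Dec 17, 2036 → Jan 17, 2037: 31 days (December has 31).
Jan 17, 2037 → Feb 4, 2037: 18 days.
Total: 415 days.

415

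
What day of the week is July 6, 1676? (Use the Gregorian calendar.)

Doomsday rule: the anchor day for the 1600s is Tuesday. For year 76: 76÷12 = 6 r 4, and 4÷4 = 1, so 6+4+1 = 11.
Tuesday + 11 ≡ Saturday — that's 1676's doomsday.
In July the doomsday date is Jul 11.
Jul 6 is 5 days before Jul 11; 5 mod 7 = 5, so Saturday − 5 = Monday.

Monday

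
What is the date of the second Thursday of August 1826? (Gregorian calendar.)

August 10, 1826

August 1, 1826 is a Tuesday.
The first Thursday is therefore August 3 (2 days later).
The second Thursday is 3 + 1×7 = August 10.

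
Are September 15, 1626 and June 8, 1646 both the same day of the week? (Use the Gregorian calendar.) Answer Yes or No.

From Sep 15, 1626 to Jun 8, 1646 is 7206 days.
7206 mod 7 = 3, so they are different weekdays.
(Sep 15, 1626 is a Tuesday; Jun 8, 1646 is a Friday.)

No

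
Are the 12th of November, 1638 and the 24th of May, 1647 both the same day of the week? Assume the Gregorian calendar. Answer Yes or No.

From Nov 12, 1638 to May 24, 1647 is 3115 days.
3115 mod 7 = 0, so they are the same weekday.
(Nov 12, 1638 is a Friday; May 24, 1647 is a Friday.)

Yes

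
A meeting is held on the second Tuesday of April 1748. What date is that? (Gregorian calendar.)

April 1, 1748 is a Monday.
The first Tuesday is therefore April 2 (1 days later).
The second Tuesday is 2 + 1×7 = April 9.

April 9, 1748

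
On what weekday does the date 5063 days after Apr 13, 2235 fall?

Apr 13, 2235 is a Monday.
5063 mod 7 = 2, so 5063 days after a Monday is Monday + 2 = Wednesday.

Wednesday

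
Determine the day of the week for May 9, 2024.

Thursday

Doomsday rule: the anchor day for the 2000s is Tuesday. For year 24: 24÷12 = 2 r 0, and 0÷4 = 0, so 2+0+0 = 2.
Tuesday + 2 ≡ Thursday — that's 2024's doomsday.
In May the doomsday date is May 9.
May 9 is the doomsday itself: Thursday.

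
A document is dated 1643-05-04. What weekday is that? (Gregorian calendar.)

Monday

Doomsday rule: the anchor day for the 1600s is Tuesday. For year 43: 43÷12 = 3 r 7, and 7÷4 = 1, so 3+7+1 = 11.
Tuesday + 11 ≡ Saturday — that's 1643's doomsday.
In May the doomsday date is May 9.
May 4 is 5 days before May 9; 5 mod 7 = 5, so Saturday − 5 = Monday.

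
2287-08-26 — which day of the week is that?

Doomsday rule: the anchor day for the 2200s is Friday. For year 87: 87÷12 = 7 r 3, and 3÷4 = 0, so 7+3+0 = 10.
Friday + 10 ≡ Monday — that's 2287's doomsday.
In August the doomsday date is Aug 8.
Aug 26 is 18 days after Aug 8; 18 mod 7 = 4, so Monday + 4 = Friday.

Friday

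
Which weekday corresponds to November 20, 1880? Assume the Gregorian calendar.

Doomsday rule: the anchor day for the 1800s is Friday. For year 80: 80÷12 = 6 r 8, and 8÷4 = 2, so 6+8+2 = 16.
Friday + 16 ≡ Sunday — that's 1880's doomsday.
In November the doomsday date is Nov 7.
Nov 20 is 13 days after Nov 7; 13 mod 7 = 6, so Sunday + 6 = Saturday.

Saturday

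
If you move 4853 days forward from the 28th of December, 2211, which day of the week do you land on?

Monday

First find the weekday of Dec 28, 2211. Doomsday rule: the anchor day for the 2200s is Friday. For year 11: 11÷12 = 0 r 11, and 11÷4 = 2, so 0+11+2 = 13.
Friday + 13 ≡ Thursday — that's 2211's doomsday.
In December the doomsday date is Dec 12.
Dec 28 is 16 days after Dec 12; 16 mod 7 = 2, so Thursday + 2 = Saturday.
4853 mod 7 = 2, so 4853 days after a Saturday is Saturday + 2 = Monday.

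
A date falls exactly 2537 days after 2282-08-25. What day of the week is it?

Monday

First find the weekday of Aug 25, 2282. Doomsday rule: the anchor day for the 2200s is Friday. For year 82: 82÷12 = 6 r 10, and 10÷4 = 2, so 6+10+2 = 18.
Friday + 18 ≡ Tuesday — that's 2282's doomsday.
In August the doomsday date is Aug 8.
Aug 25 is 17 days after Aug 8; 17 mod 7 = 3, so Tuesday + 3 = Friday.
2537 mod 7 = 3, so 2537 days after a Friday is Friday + 3 = Monday.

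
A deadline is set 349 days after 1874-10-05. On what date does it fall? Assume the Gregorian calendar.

September 19, 1875

Oct has 31 days: +27 → Nov 1, 1874 (322 left).
Nov has 30 days: +30 → Dec 1, 1874 (292 left).
Dec has 31 days: +31 → Jan 1, 1875 (261 left).
Jan has 31 days: +31 → Feb 1, 1875 (230 left).
Feb has 28 days: +28 → Mar 1, 1875 (202 left).
Mar has 31 days: +31 → Apr 1, 1875 (171 left).
Apr has 30 days: +30 → May 1, 1875 (141 left).
May has 31 days: +31 → Jun 1, 1875 (110 left).
Jun has 30 days: +30 → Jul 1, 1875 (80 left).
Jul has 31 days: +31 → Aug 1, 1875 (49 left).
Aug has 31 days: +31 → Sep 1, 1875 (18 left).
+18 → Sep 19, 1875.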